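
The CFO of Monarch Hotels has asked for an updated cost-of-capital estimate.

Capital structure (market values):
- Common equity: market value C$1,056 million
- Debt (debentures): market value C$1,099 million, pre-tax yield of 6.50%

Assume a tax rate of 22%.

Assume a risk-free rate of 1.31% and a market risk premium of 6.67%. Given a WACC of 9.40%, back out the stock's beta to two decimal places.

Total capital V = 1056 + 1099 = 2155.
Equity weight = 1056/2155 = 0.4900.
Debentures weight = 1099/2155 = 0.5100.
Debt contribution = 0.5100 × 6.5% × (1 − 22%) = 2.5856%.
Required equity contribution = 9.4% − 2.5856% = 6.8144%  ⇒  Re = 13.9063%.
CAPM: 13.9063% = 1.31% + β × 6.67%  ⇒  β = 1.8885.

1.89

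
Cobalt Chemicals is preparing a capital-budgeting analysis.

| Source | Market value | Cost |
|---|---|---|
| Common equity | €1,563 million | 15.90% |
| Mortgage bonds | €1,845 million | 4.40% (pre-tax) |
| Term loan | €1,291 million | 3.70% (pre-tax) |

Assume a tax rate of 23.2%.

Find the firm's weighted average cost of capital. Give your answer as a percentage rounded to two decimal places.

7.40%

Total capital V = 1563 + 1845 + 1291 = 4699.
Equity: weight = 1563/4699 = 0.3326; cost = 15.9%.
Mortgage bonds: weight = 1845/4699 = 0.3926; after-tax cost = 4.4% × (1 − 23.2%) = 3.3792%.
Term loan: weight = 1291/4699 = 0.2747; after-tax cost = 3.7% × (1 − 23.2%) = 2.8416%.
WACC = 0.3326 × 15.9000% + 0.3926 × 3.3792% + 0.2747 × 2.8416% = 7.3962%.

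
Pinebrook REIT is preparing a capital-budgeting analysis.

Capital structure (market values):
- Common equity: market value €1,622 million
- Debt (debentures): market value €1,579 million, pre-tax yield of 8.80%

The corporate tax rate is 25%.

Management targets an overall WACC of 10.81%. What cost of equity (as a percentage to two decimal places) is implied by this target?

Total capital V = 1622 + 1579 = 3201.
Equity weight = 1622/3201 = 0.5067.
Debentures weight = 1579/3201 = 0.4933.
Debt contribution = 0.4933 × 8.8% × (1 − 25%) = 3.2557%.
Required equity contribution = 10.81% − 3.2557% = 7.5543%.
Re = 7.5543% / 0.5067 = 14.9084%.

14.91%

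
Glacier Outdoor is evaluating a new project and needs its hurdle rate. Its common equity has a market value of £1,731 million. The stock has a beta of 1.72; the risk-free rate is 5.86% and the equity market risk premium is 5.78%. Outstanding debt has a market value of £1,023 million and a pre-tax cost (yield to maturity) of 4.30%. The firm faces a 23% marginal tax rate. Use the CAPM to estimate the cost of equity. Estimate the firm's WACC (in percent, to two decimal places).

Cost of equity via CAPM: Re = 5.86% + 1.72 × 5.78% = 15.8016%.
Total capital V = 1731 + 1023 = 2754.
Equity: weight = 1731/2754 = 0.6285; cost = 15.8016%.
Debt: weight = 1023/2754 = 0.3715; after-tax cost = 4.3% × (1 − 23%) = 3.3110%.
WACC = 0.6285 × 15.8016% + 0.3715 × 3.3110% = 11.1618%.

11.16%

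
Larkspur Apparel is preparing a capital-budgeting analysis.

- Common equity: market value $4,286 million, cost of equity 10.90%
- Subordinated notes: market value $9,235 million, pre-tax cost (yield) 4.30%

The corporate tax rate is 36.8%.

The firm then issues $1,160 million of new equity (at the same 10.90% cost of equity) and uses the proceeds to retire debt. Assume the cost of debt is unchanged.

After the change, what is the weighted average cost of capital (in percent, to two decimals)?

After the change:
Total capital V = 5446 + 8075 = 13521.
Equity: weight = 5446/13521 = 0.4028; cost = 10.9%.
Subordinated notes: weight = 8075/13521 = 0.5972; after-tax cost = 4.3% × (1 − 36.8%) = 2.7176%.
WACC = 0.4028 × 10.9000% + 0.5972 × 2.7176% = 6.0133%.

6.01%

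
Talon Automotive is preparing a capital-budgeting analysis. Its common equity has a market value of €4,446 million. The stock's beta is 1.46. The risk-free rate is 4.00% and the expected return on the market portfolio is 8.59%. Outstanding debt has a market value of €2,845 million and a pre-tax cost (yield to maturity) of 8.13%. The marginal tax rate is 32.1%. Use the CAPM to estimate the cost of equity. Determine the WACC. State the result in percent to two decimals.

Market risk premium = 8.59% − 4.0% = 4.59%.
Cost of equity via CAPM: Re = 4.0% + 1.46 × 4.59% = 10.7014%.
Total capital V = 4446 + 2845 = 7291.
Equity: weight = 4446/7291 = 0.6098; cost = 10.7014%.
Debt: weight = 2845/7291 = 0.3902; after-tax cost = 8.13% × (1 − 32.1%) = 5.5203%.
WACC = 0.6098 × 10.7014% + 0.3902 × 5.5203% = 8.6797%.

8.68%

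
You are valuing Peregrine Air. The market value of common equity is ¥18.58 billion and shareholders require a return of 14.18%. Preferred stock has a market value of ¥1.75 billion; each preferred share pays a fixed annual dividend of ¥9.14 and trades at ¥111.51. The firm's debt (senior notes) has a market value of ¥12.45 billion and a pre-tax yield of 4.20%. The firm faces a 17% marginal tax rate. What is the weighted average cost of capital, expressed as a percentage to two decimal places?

9.80%

Cost of preferred: Rp = 9.14 / 111.51 = 8.1966%.
Total capital V = 18.58 + 1.75 + 12.45 = 32.78.
Equity: weight = 18.58/32.78 = 0.5668; cost = 14.18%.
Preferred: weight = 1.75/32.78 = 0.0534; cost = 8.1966%.
Senior notes: weight = 12.45/32.78 = 0.3798; after-tax cost = 4.2% × (1 − 17%) = 3.4860%.
WACC = 0.5668 × 14.1800% + 0.0534 × 8.1966% + 0.3798 × 3.4860% = 9.7989%.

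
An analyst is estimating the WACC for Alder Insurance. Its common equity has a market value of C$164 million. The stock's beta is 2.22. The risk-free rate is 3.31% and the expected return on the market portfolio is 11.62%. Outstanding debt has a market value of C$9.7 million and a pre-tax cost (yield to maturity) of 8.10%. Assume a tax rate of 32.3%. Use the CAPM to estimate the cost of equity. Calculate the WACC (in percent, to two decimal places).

20.85%

Market risk premium = 11.62% − 3.31% = 8.31%.
Cost of equity via CAPM: Re = 3.31% + 2.22 × 8.31% = 21.7582%.
Total capital V = 164 + 9.7 = 173.7.
Equity: weight = 164/173.7 = 0.9442; cost = 21.7582%.
Debt: weight = 9.7/173.7 = 0.0558; after-tax cost = 8.1% × (1 − 32.3%) = 5.4837%.
WACC = 0.9442 × 21.7582% + 0.0558 × 5.4837% = 20.8494%.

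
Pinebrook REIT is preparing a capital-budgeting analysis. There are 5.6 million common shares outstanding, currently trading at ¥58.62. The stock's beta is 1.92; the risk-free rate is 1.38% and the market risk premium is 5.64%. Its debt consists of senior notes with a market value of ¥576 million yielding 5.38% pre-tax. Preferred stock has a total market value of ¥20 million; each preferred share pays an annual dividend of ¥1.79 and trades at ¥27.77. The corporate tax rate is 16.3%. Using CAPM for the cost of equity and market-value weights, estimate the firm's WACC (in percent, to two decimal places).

7.28%

Cost of equity via CAPM: Re = 1.38% + 1.92 × 5.64% = 12.2088%.
Cost of preferred: Rp = 1.79 / 27.77 = 6.4458%.
Market value of equity E = 58.62 × 5.6m = 328.272m.
Total capital V = 328.272 + 20 + 576 = 924.272.
Equity: weight = 328.272/924.272 = 0.3552; cost = 12.2088%.
Preferred: weight = 20/924.272 = 0.0216; cost = 6.4458%.
Senior notes: weight = 576/924.272 = 0.6232; after-tax cost = 5.38% × (1 − 16.3%) = 4.5031%.
WACC = 0.3552 × 12.2088% + 0.0216 × 6.4458% + 0.6232 × 4.5031% = 7.2819%.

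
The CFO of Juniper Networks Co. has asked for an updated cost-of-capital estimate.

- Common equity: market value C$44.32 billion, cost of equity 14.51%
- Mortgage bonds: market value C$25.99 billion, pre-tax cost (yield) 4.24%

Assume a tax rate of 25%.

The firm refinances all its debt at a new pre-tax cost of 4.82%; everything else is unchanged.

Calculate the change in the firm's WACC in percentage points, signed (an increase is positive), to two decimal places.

Current WACC:
Total capital V = 44.32 + 25.99 = 70.31.
Equity: weight = 44.32/70.31 = 0.6304; cost = 14.51%.
Mortgage bonds: weight = 25.99/70.31 = 0.3696; after-tax cost = 4.24% × (1 − 25%) = 3.1800%.
WACC = 0.6304 × 14.5100% + 0.3696 × 3.1800% = 10.3219%.
After the change:
Total capital V = 44.32 + 25.99 = 70.31.
Equity: weight = 44.32/70.31 = 0.6304; cost = 14.51%.
Mortgage bonds: weight = 25.99/70.31 = 0.3696; after-tax cost = 4.82% × (1 − 25%) = 3.6150%.
WACC = 0.6304 × 14.5100% + 0.3696 × 3.6150% = 10.4827%.
Change in WACC = 10.4827% − 10.3219% = 0.1608 pp.

+0.16 pp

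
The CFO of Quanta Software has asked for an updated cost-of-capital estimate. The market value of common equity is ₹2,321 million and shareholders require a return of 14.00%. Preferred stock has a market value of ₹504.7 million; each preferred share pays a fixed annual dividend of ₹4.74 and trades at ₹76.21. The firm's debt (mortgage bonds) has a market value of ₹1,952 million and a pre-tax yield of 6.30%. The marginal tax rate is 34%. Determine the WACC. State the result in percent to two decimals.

9.16%

Cost of preferred: Rp = 4.74 / 76.21 = 6.2197%.
Total capital V = 2321 + 504.7 + 1952 = 4777.7.
Equity: weight = 2321/4777.7 = 0.4858; cost = 14%.
Preferred: weight = 504.7/4777.7 = 0.1056; cost = 6.2197%.
Mortgage bonds: weight = 1952/4777.7 = 0.4086; after-tax cost = 6.3% × (1 − 34%) = 4.1580%.
WACC = 0.4858 × 14.0000% + 0.1056 × 6.2197% + 0.4086 × 4.1580% = 9.1570%.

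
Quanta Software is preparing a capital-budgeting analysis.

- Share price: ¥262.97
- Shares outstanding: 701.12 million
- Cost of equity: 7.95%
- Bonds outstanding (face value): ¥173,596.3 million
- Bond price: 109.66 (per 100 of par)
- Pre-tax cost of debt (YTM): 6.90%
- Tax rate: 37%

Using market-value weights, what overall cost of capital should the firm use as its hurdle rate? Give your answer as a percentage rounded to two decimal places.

Market value of equity E = 262.97 × 701.12m = 184373.5264m. Market value of debt D = 173596.3m × 109.66/100 = 190365.70258m.
Total capital V = 184373.5264 + 190365.70258 = 374739.22898.
Equity: weight = 184373.5264/374739.22898 = 0.4920; cost = 7.95%.
Bonds outstanding: weight = 190365.70258/374739.22898 = 0.5080; after-tax cost = 6.9% × (1 − 37%) = 4.3470%.
WACC = 0.4920 × 7.9500% + 0.5080 × 4.3470% = 6.1197%.

6.12%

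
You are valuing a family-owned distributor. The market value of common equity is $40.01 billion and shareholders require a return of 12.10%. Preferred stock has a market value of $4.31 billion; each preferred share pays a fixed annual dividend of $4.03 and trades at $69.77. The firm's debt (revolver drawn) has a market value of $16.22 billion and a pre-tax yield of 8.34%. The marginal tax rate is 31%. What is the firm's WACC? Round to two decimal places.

Cost of preferred: Rp = 4.03 / 69.77 = 5.7761%.
Total capital V = 40.01 + 4.31 + 16.22 = 60.54.
Equity: weight = 40.01/60.54 = 0.6609; cost = 12.1%.
Preferred: weight = 4.31/60.54 = 0.0712; cost = 5.7761%.
Revolver drawn: weight = 16.22/60.54 = 0.2679; after-tax cost = 8.34% × (1 − 31%) = 5.7546%.
WACC = 0.6609 × 12.1000% + 0.0712 × 5.7761% + 0.2679 × 5.7546% = 9.9497%.

9.95%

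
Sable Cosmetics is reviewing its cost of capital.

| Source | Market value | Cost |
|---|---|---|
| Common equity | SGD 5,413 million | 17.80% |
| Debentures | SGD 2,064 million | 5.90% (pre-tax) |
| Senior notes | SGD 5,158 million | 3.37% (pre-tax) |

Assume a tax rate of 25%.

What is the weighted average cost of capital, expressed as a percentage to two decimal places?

Total capital V = 5413 + 2064 + 5158 = 12635.
Equity: weight = 5413/12635 = 0.4284; cost = 17.8%.
Debentures: weight = 2064/12635 = 0.1634; after-tax cost = 5.9% × (1 − 25%) = 4.4250%.
Senior notes: weight = 5158/12635 = 0.4082; after-tax cost = 3.37% × (1 − 25%) = 2.5275%.
WACC = 0.4284 × 17.8000% + 0.1634 × 4.4250% + 0.4082 × 2.5275% = 9.3804%.

9.38%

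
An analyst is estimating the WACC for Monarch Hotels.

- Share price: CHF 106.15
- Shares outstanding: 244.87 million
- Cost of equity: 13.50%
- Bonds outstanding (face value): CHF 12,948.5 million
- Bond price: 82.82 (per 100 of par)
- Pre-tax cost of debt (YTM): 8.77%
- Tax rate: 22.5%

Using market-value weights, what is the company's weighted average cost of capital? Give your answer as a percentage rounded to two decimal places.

Market value of equity E = 106.15 × 244.87m = 25992.9505m. Market value of debt D = 12948.5m × 82.82/100 = 10723.9477m.
Total capital V = 25992.9505 + 10723.9477 = 36716.8982.
Equity: weight = 25992.9505/36716.8982 = 0.7079; cost = 13.5%.
Bonds outstanding: weight = 10723.9477/36716.8982 = 0.2921; after-tax cost = 8.77% × (1 − 22.5%) = 6.7968%.
WACC = 0.7079 × 13.5000% + 0.2921 × 6.7968% = 11.5422%.

11.54%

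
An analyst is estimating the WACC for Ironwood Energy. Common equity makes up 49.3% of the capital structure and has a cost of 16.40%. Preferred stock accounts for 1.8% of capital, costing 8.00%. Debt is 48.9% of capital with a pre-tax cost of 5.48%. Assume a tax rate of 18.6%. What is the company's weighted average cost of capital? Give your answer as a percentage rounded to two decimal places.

10.41%

After-tax cost of debt = 5.48% × (1 − 18.6%) = 4.4607%.
WACC = 0.493 × 16.4000% + 0.018 × 8.0000% + 0.489 × 4.4607% = 10.4105%.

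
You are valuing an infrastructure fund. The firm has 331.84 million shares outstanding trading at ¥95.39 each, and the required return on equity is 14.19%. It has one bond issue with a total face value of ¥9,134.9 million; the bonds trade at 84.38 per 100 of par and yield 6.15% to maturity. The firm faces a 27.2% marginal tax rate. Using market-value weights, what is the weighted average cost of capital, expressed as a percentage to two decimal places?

Market value of equity E = 95.39 × 331.84m = 31654.2176m. Market value of debt D = 9134.9m × 84.38/100 = 7708.02862m.
Total capital V = 31654.2176 + 7708.02862 = 39362.24622.
Equity: weight = 31654.2176/39362.24622 = 0.8042; cost = 14.19%.
Bonds outstanding: weight = 7708.02862/39362.24622 = 0.1958; after-tax cost = 6.15% × (1 − 27.2%) = 4.4772%.
WACC = 0.8042 × 14.1900% + 0.1958 × 4.4772% = 12.2880%.

12.29%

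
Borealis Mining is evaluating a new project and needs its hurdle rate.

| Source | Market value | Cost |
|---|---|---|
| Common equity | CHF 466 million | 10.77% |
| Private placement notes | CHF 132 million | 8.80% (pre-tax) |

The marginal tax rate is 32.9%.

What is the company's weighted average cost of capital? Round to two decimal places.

9.70%

Total capital V = 466 + 132 = 598.
Equity: weight = 466/598 = 0.7793; cost = 10.77%.
Private placement notes: weight = 132/598 = 0.2207; after-tax cost = 8.8% × (1 − 32.9%) = 5.9048%.
WACC = 0.7793 × 10.7700% + 0.2207 × 5.9048% = 9.6961%.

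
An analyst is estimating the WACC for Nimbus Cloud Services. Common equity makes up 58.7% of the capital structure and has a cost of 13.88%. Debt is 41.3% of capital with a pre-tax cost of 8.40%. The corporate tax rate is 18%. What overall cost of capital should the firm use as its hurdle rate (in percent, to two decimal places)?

10.99%

After-tax cost of debt = 8.4% × (1 − 18%) = 6.8880%.
WACC = 0.587 × 13.8800% + 0.413 × 6.8880% = 10.9923%.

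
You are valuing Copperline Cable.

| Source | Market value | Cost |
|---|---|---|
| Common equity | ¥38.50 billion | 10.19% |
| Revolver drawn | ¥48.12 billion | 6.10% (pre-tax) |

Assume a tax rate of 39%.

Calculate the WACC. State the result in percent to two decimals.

Total capital V = 38.5 + 48.12 = 86.62.
Equity: weight = 38.5/86.62 = 0.4445; cost = 10.19%.
Revolver drawn: weight = 48.12/86.62 = 0.5555; after-tax cost = 6.1% × (1 − 39%) = 3.7210%.
WACC = 0.4445 × 10.1900% + 0.5555 × 3.7210% = 6.5963%.

6.60%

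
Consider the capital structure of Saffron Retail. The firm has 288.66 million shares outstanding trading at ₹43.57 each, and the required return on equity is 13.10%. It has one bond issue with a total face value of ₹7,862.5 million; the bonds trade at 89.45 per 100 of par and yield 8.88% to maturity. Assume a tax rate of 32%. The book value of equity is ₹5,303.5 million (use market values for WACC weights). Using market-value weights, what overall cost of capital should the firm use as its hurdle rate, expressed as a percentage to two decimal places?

Market value of equity E = 43.57 × 288.66m = 12576.9162m. Market value of debt D = 7862.5m × 89.45/100 = 7033.00625m.
Total capital V = 12576.9162 + 7033.00625 = 19609.92245.
Equity: weight = 12576.9162/19609.92245 = 0.6414; cost = 13.1%.
Bonds outstanding: weight = 7033.00625/19609.92245 = 0.3586; after-tax cost = 8.88% × (1 − 32%) = 6.0384%.
WACC = 0.6414 × 13.1000% + 0.3586 × 6.0384% = 10.5674%.

10.57%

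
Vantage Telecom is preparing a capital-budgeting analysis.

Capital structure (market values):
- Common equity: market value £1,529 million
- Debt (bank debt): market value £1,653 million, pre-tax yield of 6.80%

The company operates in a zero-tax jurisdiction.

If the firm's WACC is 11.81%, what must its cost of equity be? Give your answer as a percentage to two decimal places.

17.23%

Total capital V = 1529 + 1653 = 3182.
Equity weight = 1529/3182 = 0.4805.
Bank debt weight = 1653/3182 = 0.5195.
Debt contribution = 0.5195 × 6.8% × (1 − 0%) = 3.5325%.
Required equity contribution = 11.81% − 3.5325% = 8.2775%.
Re = 8.2775% / 0.4805 = 17.2263%.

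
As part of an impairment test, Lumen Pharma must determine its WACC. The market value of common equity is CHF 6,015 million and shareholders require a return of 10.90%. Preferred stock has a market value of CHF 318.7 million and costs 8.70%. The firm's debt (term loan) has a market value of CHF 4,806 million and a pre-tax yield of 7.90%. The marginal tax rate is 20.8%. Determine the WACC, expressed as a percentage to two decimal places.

8.83%

Total capital V = 6015 + 318.7 + 4806 = 11139.7.
Equity: weight = 6015/11139.7 = 0.5400; cost = 10.9%.
Preferred: weight = 318.7/11139.7 = 0.0286; cost = 8.7%.
Term loan: weight = 4806/11139.7 = 0.4314; after-tax cost = 7.9% × (1 − 20.8%) = 6.2568%.
WACC = 0.5400 × 10.9000% + 0.0286 × 8.7000% + 0.4314 × 6.2568% = 8.8338%.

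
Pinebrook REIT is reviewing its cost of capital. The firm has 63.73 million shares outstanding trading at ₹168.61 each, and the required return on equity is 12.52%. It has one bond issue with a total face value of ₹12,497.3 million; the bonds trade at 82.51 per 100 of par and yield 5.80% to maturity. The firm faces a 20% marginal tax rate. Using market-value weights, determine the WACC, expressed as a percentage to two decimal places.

8.66%

Market value of equity E = 168.61 × 63.73m = 10745.5153m. Market value of debt D = 12497.3m × 82.51/100 = 10311.52223m.
Total capital V = 10745.5153 + 10311.52223 = 21057.03753.
Equity: weight = 10745.5153/21057.03753 = 0.5103; cost = 12.52%.
Bonds outstanding: weight = 10311.52223/21057.03753 = 0.4897; after-tax cost = 5.8% × (1 − 20%) = 4.6400%.
WACC = 0.5103 × 12.5200% + 0.4897 × 4.6400% = 8.6612%.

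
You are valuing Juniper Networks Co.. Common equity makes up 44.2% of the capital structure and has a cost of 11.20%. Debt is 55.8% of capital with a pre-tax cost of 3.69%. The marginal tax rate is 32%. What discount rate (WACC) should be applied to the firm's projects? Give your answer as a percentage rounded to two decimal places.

6.35%

After-tax cost of debt = 3.69% × (1 − 32%) = 2.5092%.
WACC = 0.442 × 11.2000% + 0.558 × 2.5092% = 6.3505%.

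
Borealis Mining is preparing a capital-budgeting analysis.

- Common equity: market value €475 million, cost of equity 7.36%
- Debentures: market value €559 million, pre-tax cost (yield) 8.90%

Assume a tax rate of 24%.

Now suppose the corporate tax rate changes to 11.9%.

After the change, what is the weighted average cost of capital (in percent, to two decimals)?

7.62%

After the change:
Total capital V = 475 + 559 = 1034.
Equity: weight = 475/1034 = 0.4594; cost = 7.36%.
Debentures: weight = 559/1034 = 0.5406; after-tax cost = 8.9% × (1 − 11.9%) = 7.8409%.
WACC = 0.4594 × 7.3600% + 0.5406 × 7.8409% = 7.6200%.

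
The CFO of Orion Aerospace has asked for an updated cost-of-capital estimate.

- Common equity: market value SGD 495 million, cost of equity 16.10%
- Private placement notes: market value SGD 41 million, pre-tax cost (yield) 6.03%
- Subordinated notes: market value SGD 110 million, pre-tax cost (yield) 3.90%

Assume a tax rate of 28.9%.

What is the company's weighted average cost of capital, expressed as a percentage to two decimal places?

13.08%

Total capital V = 495 + 41 + 110 = 646.
Equity: weight = 495/646 = 0.7663; cost = 16.1%.
Private placement notes: weight = 41/646 = 0.0635; after-tax cost = 6.03% × (1 − 28.9%) = 4.2873%.
Subordinated notes: weight = 110/646 = 0.1703; after-tax cost = 3.9% × (1 − 28.9%) = 2.7729%.
WACC = 0.7663 × 16.1000% + 0.0635 × 4.2873% + 0.1703 × 2.7729% = 13.0810%.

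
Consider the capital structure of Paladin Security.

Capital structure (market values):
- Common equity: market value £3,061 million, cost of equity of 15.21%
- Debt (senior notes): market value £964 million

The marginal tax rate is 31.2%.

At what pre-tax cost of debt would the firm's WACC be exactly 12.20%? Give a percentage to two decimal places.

3.84%

Total capital V = 3061 + 964 = 4025.
Equity weight = 3061/4025 = 0.7605.
Senior notes weight = 964/4025 = 0.2395.
Equity contribution = 0.7605 × 15.21% = 11.5672%.
Remaining for debt = 12.2% − 11.5672% = 0.6328%.
Rd × (1 − 31.2%) × 0.2395 = 0.6328%  ⇒  Rd = 3.8406%.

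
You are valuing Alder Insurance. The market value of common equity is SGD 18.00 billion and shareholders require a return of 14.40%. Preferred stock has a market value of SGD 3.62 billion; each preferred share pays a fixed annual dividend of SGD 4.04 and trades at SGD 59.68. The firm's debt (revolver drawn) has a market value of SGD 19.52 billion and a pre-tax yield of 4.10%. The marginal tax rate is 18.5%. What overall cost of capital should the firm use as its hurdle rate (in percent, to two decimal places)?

Cost of preferred: Rp = 4.04 / 59.68 = 6.7694%.
Total capital V = 18 + 3.62 + 19.52 = 41.14.
Equity: weight = 18/41.14 = 0.4375; cost = 14.4%.
Preferred: weight = 3.62/41.14 = 0.0880; cost = 6.7694%.
Revolver drawn: weight = 19.52/41.14 = 0.4745; after-tax cost = 4.1% × (1 − 18.5%) = 3.3415%.
WACC = 0.4375 × 14.4000% + 0.0880 × 6.7694% + 0.4745 × 3.3415% = 8.4816%.

8.48%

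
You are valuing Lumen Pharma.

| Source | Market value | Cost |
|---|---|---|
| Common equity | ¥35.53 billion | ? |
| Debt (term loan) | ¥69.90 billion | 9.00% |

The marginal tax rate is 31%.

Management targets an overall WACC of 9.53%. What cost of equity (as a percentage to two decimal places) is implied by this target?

Total capital V = 35.53 + 69.9 = 105.43.
Equity weight = 35.53/105.43 = 0.3370.
Term loan weight = 69.9/105.43 = 0.6630.
Debt contribution = 0.6630 × 9% × (1 − 31%) = 4.1172%.
Required equity contribution = 9.53% − 4.1172% = 5.4128%.
Re = 5.4128% / 0.3370 = 16.0616%.

16.06%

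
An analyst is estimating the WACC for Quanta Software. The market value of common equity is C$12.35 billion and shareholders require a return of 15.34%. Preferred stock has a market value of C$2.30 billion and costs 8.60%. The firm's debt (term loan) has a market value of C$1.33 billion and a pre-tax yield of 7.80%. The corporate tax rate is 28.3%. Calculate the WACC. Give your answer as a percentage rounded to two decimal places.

13.56%

Total capital V = 12.35 + 2.3 + 1.33 = 15.98.
Equity: weight = 12.35/15.98 = 0.7728; cost = 15.34%.
Preferred: weight = 2.3/15.98 = 0.1439; cost = 8.6%.
Term loan: weight = 1.33/15.98 = 0.0832; after-tax cost = 7.8% × (1 − 28.3%) = 5.5926%.
WACC = 0.7728 × 15.3400% + 0.1439 × 8.6000% + 0.0832 × 5.5926% = 13.5586%.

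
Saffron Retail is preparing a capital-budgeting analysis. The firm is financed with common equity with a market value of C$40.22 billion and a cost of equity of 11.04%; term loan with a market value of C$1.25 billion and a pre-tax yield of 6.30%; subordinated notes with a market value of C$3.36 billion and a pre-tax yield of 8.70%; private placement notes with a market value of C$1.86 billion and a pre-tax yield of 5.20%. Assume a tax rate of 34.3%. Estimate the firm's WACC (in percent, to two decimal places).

Total capital V = 40.22 + 1.25 + 3.36 + 1.86 = 46.69.
Equity: weight = 40.22/46.69 = 0.8614; cost = 11.04%.
Term loan: weight = 1.25/46.69 = 0.0268; after-tax cost = 6.3% × (1 − 34.3%) = 4.1391%.
Subordinated notes: weight = 3.36/46.69 = 0.0720; after-tax cost = 8.7% × (1 − 34.3%) = 5.7159%.
Private placement notes: weight = 1.86/46.69 = 0.0398; after-tax cost = 5.2% × (1 − 34.3%) = 3.4164%.
WACC = 0.8614 × 11.0400% + 0.0268 × 4.1391% + 0.0720 × 5.7159% + 0.0398 × 3.4164% = 10.1684%.

10.17%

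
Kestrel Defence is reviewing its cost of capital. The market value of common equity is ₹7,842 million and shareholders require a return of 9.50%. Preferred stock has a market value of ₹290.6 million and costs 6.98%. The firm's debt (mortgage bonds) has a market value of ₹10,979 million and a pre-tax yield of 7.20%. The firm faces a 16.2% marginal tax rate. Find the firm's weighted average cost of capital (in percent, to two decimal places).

Total capital V = 7842 + 290.6 + 10979 = 19111.6.
Equity: weight = 7842/19111.6 = 0.4103; cost = 9.5%.
Preferred: weight = 290.6/19111.6 = 0.0152; cost = 6.98%.
Mortgage bonds: weight = 10979/19111.6 = 0.5745; after-tax cost = 7.2% × (1 − 16.2%) = 6.0336%.
WACC = 0.4103 × 9.5000% + 0.0152 × 6.9800% + 0.5745 × 6.0336% = 7.4703%.

7.47%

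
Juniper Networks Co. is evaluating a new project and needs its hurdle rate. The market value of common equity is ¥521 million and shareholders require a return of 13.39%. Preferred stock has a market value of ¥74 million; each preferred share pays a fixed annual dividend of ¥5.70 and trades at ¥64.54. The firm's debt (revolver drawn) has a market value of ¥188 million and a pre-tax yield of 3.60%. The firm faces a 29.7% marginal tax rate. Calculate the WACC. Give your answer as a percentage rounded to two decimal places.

10.35%

Cost of preferred: Rp = 5.7 / 64.54 = 8.8317%.
Total capital V = 521 + 74 + 188 = 783.
Equity: weight = 521/783 = 0.6654; cost = 13.39%.
Preferred: weight = 74/783 = 0.0945; cost = 8.8317%.
Revolver drawn: weight = 188/783 = 0.2401; after-tax cost = 3.6% × (1 − 29.7%) = 2.5308%.
WACC = 0.6654 × 13.3900% + 0.0945 × 8.8317% + 0.2401 × 2.5308% = 10.3519%.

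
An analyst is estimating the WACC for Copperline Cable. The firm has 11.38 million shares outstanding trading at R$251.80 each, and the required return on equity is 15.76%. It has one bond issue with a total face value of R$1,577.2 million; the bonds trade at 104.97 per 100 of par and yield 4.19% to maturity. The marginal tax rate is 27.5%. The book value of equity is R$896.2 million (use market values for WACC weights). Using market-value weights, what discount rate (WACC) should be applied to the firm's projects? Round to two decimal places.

11.10%

Market value of equity E = 251.8 × 11.38m = 2865.484m. Market value of debt D = 1577.2m × 104.97/100 = 1655.58684m.
Total capital V = 2865.484 + 1655.58684 = 4521.07084.
Equity: weight = 2865.484/4521.07084 = 0.6338; cost = 15.76%.
Bonds outstanding: weight = 1655.58684/4521.07084 = 0.3662; after-tax cost = 4.19% × (1 − 27.5%) = 3.0378%.
WACC = 0.6338 × 15.7600% + 0.3662 × 3.0378% = 11.1012%.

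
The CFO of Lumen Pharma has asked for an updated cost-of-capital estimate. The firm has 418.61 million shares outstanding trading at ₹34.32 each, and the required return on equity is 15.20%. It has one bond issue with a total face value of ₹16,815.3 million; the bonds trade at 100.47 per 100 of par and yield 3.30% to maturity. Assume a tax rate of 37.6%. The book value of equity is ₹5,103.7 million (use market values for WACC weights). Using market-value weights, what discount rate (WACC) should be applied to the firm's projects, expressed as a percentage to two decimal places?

8.10%

Market value of equity E = 34.32 × 418.61m = 14366.6952m. Market value of debt D = 16815.3m × 100.47/100 = 16894.33191m.
Total capital V = 14366.6952 + 16894.33191 = 31261.02711.
Equity: weight = 14366.6952/31261.02711 = 0.4596; cost = 15.2%.
Bonds outstanding: weight = 16894.33191/31261.02711 = 0.5404; after-tax cost = 3.3% × (1 − 37.6%) = 2.0592%.
WACC = 0.4596 × 15.2000% + 0.5404 × 2.0592% = 8.0983%.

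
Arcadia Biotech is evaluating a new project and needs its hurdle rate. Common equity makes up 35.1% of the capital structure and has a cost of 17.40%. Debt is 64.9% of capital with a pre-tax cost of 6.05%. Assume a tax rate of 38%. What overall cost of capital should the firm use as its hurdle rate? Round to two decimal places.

8.54%

After-tax cost of debt = 6.05% × (1 − 38%) = 3.7510%.
WACC = 0.351 × 17.4000% + 0.649 × 3.7510% = 8.5418%.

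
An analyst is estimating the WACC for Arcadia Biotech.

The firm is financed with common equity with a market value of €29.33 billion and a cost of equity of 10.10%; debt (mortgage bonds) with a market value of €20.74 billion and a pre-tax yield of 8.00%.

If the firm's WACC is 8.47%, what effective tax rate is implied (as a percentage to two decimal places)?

Total capital V = 29.33 + 20.74 = 50.07.
Equity weight = 29.33/50.07 = 0.5858.
Mortgage bonds weight = 20.74/50.07 = 0.4142.
Equity contribution = 0.5858 × 10.1% = 5.9164%.
Debt contribution must be 8.47% − 5.9164% = 2.5536%.
0.4142 × 8% × (1 − T) = 2.5536%  ⇒  (1 − T) = 0.7706.
T = 22.9388%.

22.94%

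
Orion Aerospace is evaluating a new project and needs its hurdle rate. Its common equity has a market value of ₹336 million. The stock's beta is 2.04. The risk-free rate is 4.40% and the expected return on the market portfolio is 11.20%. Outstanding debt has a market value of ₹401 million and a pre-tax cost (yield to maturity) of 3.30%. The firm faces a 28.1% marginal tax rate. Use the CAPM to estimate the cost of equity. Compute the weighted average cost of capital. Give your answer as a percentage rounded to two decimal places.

9.62%

Market risk premium = 11.2% − 4.4% = 6.8%.
Cost of equity via CAPM: Re = 4.4% + 2.04 × 6.8% = 18.2720%.
Total capital V = 336 + 401 = 737.
Equity: weight = 336/737 = 0.4559; cost = 18.272%.
Debt: weight = 401/737 = 0.5441; after-tax cost = 3.3% × (1 − 28.1%) = 2.3727%.
WACC = 0.4559 × 18.2720% + 0.5441 × 2.3727% = 9.6212%.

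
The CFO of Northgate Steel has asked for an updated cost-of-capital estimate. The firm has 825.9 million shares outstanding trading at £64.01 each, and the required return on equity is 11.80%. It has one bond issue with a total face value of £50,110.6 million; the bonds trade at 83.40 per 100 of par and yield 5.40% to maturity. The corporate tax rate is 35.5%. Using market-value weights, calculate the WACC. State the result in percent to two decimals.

8.13%

Market value of equity E = 64.01 × 825.9m = 52865.859m. Market value of debt D = 50110.6m × 83.4/100 = 41792.2404m.
Total capital V = 52865.859 + 41792.2404 = 94658.0994.
Equity: weight = 52865.859/94658.0994 = 0.5585; cost = 11.8%.
Bonds outstanding: weight = 41792.2404/94658.0994 = 0.4415; after-tax cost = 5.4% × (1 − 35.5%) = 3.4830%.
WACC = 0.5585 × 11.8000% + 0.4415 × 3.4830% = 8.1280%.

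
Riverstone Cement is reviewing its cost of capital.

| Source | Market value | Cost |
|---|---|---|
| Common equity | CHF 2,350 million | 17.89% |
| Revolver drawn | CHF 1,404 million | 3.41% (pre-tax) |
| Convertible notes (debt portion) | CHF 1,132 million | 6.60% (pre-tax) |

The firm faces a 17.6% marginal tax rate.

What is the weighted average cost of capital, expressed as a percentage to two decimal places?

Total capital V = 2350 + 1404 + 1132 = 4886.
Equity: weight = 2350/4886 = 0.4810; cost = 17.89%.
Revolver drawn: weight = 1404/4886 = 0.2874; after-tax cost = 3.41% × (1 − 17.6%) = 2.8098%.
Convertible notes (debt portion): weight = 1132/4886 = 0.2317; after-tax cost = 6.6% × (1 − 17.6%) = 5.4384%.
WACC = 0.4810 × 17.8900% + 0.2874 × 2.8098% + 0.2317 × 5.4384% = 10.6719%.

10.67%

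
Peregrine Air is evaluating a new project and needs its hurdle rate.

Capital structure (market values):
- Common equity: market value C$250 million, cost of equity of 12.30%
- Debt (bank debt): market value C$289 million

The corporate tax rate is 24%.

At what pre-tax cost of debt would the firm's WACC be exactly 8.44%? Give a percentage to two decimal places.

6.71%

Total capital V = 250 + 289 = 539.
Equity weight = 250/539 = 0.4638.
Bank debt weight = 289/539 = 0.5362.
Equity contribution = 0.4638 × 12.3% = 5.7050%.
Remaining for debt = 8.44% − 5.7050% = 2.7350%.
Rd × (1 − 24%) × 0.5362 = 2.7350%  ⇒  Rd = 6.7117%.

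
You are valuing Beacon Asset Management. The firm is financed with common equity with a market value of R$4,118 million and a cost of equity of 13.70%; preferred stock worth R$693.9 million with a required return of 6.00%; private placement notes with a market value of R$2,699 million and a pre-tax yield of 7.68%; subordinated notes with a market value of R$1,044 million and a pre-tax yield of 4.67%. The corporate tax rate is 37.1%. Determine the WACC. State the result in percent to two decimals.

Total capital V = 4118 + 693.9 + 2699 + 1044 = 8554.9.
Equity: weight = 4118/8554.9 = 0.4814; cost = 13.7%.
Preferred: weight = 693.9/8554.9 = 0.0811; cost = 6%.
Private placement notes: weight = 2699/8554.9 = 0.3155; after-tax cost = 7.68% × (1 − 37.1%) = 4.8307%.
Subordinated notes: weight = 1044/8554.9 = 0.1220; after-tax cost = 4.67% × (1 − 37.1%) = 2.9374%.
WACC = 0.4814 × 13.7000% + 0.0811 × 6.0000% + 0.3155 × 4.8307% + 0.1220 × 2.9374% = 8.9638%.

8.96%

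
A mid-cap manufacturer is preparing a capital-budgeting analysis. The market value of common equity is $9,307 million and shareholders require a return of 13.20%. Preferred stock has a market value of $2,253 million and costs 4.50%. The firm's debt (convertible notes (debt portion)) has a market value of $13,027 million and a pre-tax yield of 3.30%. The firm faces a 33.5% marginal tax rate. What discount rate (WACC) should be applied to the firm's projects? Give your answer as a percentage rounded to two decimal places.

Total capital V = 9307 + 2253 + 13027 = 24587.
Equity: weight = 9307/24587 = 0.3785; cost = 13.2%.
Preferred: weight = 2253/24587 = 0.0916; cost = 4.5%.
Convertible notes (debt portion): weight = 13027/24587 = 0.5298; after-tax cost = 3.3% × (1 − 33.5%) = 2.1945%.
WACC = 0.3785 × 13.2000% + 0.0916 × 4.5000% + 0.5298 × 2.1945% = 6.5717%.

6.57%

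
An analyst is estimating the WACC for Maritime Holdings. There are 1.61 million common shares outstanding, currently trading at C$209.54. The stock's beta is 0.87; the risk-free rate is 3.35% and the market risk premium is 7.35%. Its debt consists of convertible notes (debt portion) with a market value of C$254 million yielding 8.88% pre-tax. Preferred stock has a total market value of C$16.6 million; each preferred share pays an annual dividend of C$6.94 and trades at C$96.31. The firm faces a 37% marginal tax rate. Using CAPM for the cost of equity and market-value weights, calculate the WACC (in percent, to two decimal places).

7.94%

Cost of equity via CAPM: Re = 3.35% + 0.87 × 7.35% = 9.7445%.
Cost of preferred: Rp = 6.94 / 96.31 = 7.2059%.
Market value of equity E = 209.54 × 1.61m = 337.3594m.
Total capital V = 337.3594 + 16.6 + 254 = 607.9594.
Equity: weight = 337.3594/607.9594 = 0.5549; cost = 9.7445%.
Preferred: weight = 16.6/607.9594 = 0.0273; cost = 7.2059%.
Convertible notes (debt portion): weight = 254/607.9594 = 0.4178; after-tax cost = 8.88% × (1 − 37%) = 5.5944%.
WACC = 0.5549 × 9.7445% + 0.0273 × 7.2059% + 0.4178 × 5.5944% = 7.9413%.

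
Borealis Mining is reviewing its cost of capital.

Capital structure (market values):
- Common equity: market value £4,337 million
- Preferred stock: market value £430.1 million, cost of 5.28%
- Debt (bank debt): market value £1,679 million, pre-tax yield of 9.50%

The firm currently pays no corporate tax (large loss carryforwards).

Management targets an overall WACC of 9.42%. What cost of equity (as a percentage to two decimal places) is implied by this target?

Total capital V = 4337 + 430.1 + 1679 = 6446.1.
Equity weight = 4337/6446.1 = 0.6728.
Preferred weight = 430.1/6446.1 = 0.0667.
Bank debt weight = 1679/6446.1 = 0.2605.
Debt contribution = 0.2605 × 9.5% × (1 − 0%) = 2.4744%.
Preferred contribution = 0.0667 × 5.28% = 0.3523%.
Required equity contribution = 9.42% − 2.8267% = 6.5933%.
Re = 6.5933% / 0.6728 = 9.7996%.

9.80%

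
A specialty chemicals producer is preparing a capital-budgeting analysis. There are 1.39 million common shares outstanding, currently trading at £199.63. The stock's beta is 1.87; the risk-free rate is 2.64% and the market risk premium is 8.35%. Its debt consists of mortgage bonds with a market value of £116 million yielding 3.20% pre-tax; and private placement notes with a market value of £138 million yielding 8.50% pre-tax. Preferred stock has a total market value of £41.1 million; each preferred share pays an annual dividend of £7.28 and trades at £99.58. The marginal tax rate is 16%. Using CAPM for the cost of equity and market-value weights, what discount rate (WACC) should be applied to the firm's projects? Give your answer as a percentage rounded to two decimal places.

11.64%

Cost of equity via CAPM: Re = 2.64% + 1.87 × 8.35% = 18.2545%.
Cost of preferred: Rp = 7.28 / 99.58 = 7.3107%.
Market value of equity E = 199.63 × 1.39m = 277.4857m.
Total capital V = 277.4857 + 41.1 + 116 + 138 = 572.5857.
Equity: weight = 277.4857/572.5857 = 0.4846; cost = 18.2545%.
Preferred: weight = 41.1/572.5857 = 0.0718; cost = 7.3107%.
Mortgage bonds: weight = 116/572.5857 = 0.2026; after-tax cost = 3.2% × (1 − 16%) = 2.6880%.
Private placement notes: weight = 138/572.5857 = 0.2410; after-tax cost = 8.5% × (1 − 16%) = 7.1400%.
WACC = 0.4846 × 18.2545% + 0.0718 × 7.3107% + 0.2026 × 2.6880% + 0.2410 × 7.1400% = 11.6366%.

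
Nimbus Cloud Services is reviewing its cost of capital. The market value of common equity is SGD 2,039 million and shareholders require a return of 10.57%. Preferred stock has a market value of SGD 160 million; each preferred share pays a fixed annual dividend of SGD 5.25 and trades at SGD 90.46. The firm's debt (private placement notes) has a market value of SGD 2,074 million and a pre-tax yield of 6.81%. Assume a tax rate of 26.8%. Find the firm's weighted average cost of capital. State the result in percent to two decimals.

Cost of preferred: Rp = 5.25 / 90.46 = 5.8037%.
Total capital V = 2039 + 160 + 2074 = 4273.
Equity: weight = 2039/4273 = 0.4772; cost = 10.57%.
Preferred: weight = 160/4273 = 0.0374; cost = 5.8037%.
Private placement notes: weight = 2074/4273 = 0.4854; after-tax cost = 6.81% × (1 − 26.8%) = 4.9849%.
WACC = 0.4772 × 10.5700% + 0.0374 × 5.8037% + 0.4854 × 4.9849% = 7.6807%.

7.68%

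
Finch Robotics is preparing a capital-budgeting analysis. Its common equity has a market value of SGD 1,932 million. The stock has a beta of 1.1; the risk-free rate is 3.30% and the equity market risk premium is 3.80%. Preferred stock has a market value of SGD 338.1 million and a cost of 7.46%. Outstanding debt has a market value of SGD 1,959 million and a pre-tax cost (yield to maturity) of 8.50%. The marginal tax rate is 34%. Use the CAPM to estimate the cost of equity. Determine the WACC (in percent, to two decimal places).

Cost of equity via CAPM: Re = 3.3% + 1.1 × 3.8% = 7.4800%.
Total capital V = 1932 + 338.1 + 1959 = 4229.1.
Equity: weight = 1932/4229.1 = 0.4568; cost = 7.48%.
Preferred: weight = 338.1/4229.1 = 0.0799; cost = 7.46%.
Debt: weight = 1959/4229.1 = 0.4632; after-tax cost = 8.5% × (1 − 34%) = 5.6100%.
WACC = 0.4568 × 7.4800% + 0.0799 × 7.4600% + 0.4632 × 5.6100% = 6.6122%.

6.61%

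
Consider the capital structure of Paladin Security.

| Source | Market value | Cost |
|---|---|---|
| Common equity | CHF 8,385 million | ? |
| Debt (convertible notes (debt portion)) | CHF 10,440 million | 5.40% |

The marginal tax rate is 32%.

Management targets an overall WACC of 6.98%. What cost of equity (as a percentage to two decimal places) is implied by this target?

11.10%

Total capital V = 8385 + 10440 = 18825.
Equity weight = 8385/18825 = 0.4454.
Convertible notes (debt portion) weight = 10440/18825 = 0.5546.
Debt contribution = 0.5546 × 5.4% × (1 − 32%) = 2.0364%.
Required equity contribution = 6.98% − 2.0364% = 4.9436%.
Re = 4.9436% / 0.4454 = 11.0987%.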